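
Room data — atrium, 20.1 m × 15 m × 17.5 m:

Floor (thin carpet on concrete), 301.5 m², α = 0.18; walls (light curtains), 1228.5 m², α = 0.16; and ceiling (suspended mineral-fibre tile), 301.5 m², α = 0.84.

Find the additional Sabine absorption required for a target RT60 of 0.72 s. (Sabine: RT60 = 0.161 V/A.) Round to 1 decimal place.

Summing Sᵢαᵢ: 54.270 + 196.560 + 253.260 → A₁ = 504.090 sabins.
For T = 0.72 s, need A₂ = 0.161·V/T = 0.161·5276.25/0.72 = 1179.828 sabins.
ΔA = A₂ − A₁ = 1179.828 − 504.090 = 675.7 sabins.

675.7 sabins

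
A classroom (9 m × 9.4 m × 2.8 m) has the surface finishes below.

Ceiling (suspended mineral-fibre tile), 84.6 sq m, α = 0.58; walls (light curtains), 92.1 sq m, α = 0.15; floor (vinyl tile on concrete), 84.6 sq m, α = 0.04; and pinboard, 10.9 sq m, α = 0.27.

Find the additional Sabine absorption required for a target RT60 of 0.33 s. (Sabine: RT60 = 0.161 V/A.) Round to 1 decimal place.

46.4 sabins

Summing Sᵢαᵢ: 49.068 + 13.815 + 3.384 + 2.943 → A₁ = 69.210 sabins.
Target A₂ = 0.161·236.88/0.33 = 115.569 sabins (V = 236.88 m³).
Shortfall: 115.569 − 69.210 = 46.4 sabins.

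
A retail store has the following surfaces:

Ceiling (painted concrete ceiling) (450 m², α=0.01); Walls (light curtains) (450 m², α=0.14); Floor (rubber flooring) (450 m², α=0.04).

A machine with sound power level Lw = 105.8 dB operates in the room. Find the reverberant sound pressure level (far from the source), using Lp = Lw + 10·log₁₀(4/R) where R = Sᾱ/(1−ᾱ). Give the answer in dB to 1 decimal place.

A = 85.500 sabins; S = 1350.0 m².
ᾱ = 85.500/1350.0 = 0.0633; R = Sᾱ/(1−ᾱ) = 85.500/(1−0.0633) = 91.278 m².
Lp = Lw + 10 log₁₀(4/R) = 105.8 -13.58 = 92.2 dB.

92.2 dB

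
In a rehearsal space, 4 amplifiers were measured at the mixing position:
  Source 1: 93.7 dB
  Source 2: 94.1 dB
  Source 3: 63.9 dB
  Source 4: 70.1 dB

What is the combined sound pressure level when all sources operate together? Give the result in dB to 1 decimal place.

96.9 dB

Converting to relative power and adding: 10^(93.7/10) + 10^(94.1/10) + 10^(63.9/10) + 10^(70.1/10) = 4.927e+09.
Back to dB: 10·log₁₀ Σ = 96.9 dB.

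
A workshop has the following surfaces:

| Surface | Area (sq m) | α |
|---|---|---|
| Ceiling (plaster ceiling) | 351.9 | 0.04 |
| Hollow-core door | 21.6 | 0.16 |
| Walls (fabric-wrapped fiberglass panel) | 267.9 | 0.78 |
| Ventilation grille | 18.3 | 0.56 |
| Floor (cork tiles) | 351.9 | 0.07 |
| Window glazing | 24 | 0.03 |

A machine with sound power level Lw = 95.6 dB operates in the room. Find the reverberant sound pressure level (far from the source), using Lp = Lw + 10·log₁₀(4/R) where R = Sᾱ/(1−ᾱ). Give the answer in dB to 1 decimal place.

76.2 dB

Σ(Sᵢαᵢ) = 351.9·0.04 + 21.6·0.16 + 267.9·0.78 + 18.3·0.56 + 351.9·0.07 + 24·0.03 = 262.095; total area S = 1035.6 sq m.
ᾱ = 262.095/1035.6 = 0.2531; R = Sᾱ/(1−ᾱ) = 262.095/(1−0.2531) = 350.910 sq m.
Lp = 95.6 + 10·log₁₀(4/350.910) = 95.6 + (-19.43) = 76.2 dB.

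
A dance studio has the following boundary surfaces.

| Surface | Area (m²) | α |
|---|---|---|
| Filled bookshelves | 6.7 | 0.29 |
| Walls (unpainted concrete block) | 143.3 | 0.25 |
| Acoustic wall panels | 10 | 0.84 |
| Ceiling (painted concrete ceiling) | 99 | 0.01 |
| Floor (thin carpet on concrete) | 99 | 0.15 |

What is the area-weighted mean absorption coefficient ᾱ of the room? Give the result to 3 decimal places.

S = Σ Sᵢ = 6.7 + 143.3 + 10 + 99 + 99 = 358.0 m².
A = 6.7×0.29 + 143.3×0.25 + 10×0.84 + 99×0.01 + 99×0.15 = 62.008 sabins.
ᾱ = A/S = 0.173.

0.173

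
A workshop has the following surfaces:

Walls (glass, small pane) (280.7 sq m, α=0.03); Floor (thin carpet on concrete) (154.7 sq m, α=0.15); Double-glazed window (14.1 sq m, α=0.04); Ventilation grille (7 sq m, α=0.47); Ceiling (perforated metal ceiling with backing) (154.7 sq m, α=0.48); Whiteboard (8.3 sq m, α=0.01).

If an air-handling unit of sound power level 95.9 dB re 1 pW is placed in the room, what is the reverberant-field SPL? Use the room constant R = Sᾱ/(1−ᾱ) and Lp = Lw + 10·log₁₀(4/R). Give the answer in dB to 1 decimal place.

80.7 dB

A = 109.819 sabins; S = 619.5 sq m.
ᾱ = 0.1773, so room constant R = A/(1−ᾱ) = 133.486 sq m.
Lp = Lw + 10 log₁₀(4/R) = 95.9 -15.23 = 80.7 dB.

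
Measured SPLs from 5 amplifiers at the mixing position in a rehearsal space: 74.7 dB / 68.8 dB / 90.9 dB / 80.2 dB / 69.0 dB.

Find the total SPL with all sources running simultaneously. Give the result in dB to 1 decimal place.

Σ 10^(Lᵢ/10) = 1.38e+09.
L_total = 10·log₁₀(1.38e+09) = 91.4 dB.

91.4 dB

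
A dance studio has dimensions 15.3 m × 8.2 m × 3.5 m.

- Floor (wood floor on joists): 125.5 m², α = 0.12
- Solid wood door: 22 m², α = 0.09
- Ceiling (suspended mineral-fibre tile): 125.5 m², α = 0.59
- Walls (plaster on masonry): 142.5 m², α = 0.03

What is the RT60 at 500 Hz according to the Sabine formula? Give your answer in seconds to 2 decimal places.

A = Σ Sᵢαᵢ = 125.5*0.12 + 22*0.09 + 125.5*0.59 + 142.5*0.03 = 95.360 sabins.
Room volume: 439.11 m³.
Sabine: RT60 = 0.161 × 439.11 / 95.360 = 0.74 s.

0.74 s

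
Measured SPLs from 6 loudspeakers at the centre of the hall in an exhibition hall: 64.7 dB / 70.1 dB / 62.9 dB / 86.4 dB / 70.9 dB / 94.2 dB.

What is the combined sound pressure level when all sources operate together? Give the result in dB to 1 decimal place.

Sum in the linear (power) domain: Σ 10^(Lᵢ/10) = 10^(64.7/10) + 10^(70.1/10) + 10^(62.9/10) + 10^(86.4/10) + 10^(70.9/10) + 10^(94.2/10) = 3.094e+09.
Combined level = 10 log₁₀(3.094e+09) = 94.9 dB.

94.9 dB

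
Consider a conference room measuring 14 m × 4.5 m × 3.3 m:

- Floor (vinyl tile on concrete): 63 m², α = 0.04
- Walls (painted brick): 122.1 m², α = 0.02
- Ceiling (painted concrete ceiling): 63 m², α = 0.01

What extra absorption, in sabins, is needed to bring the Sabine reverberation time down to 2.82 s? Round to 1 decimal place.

Equivalent absorption area: A₁ = 63*0.04 + 122.1*0.02 + 63*0.01 = 5.592 m².
V = 207.9 m³. Required absorption A₂ = 0.161 × 207.9 / 2.82 = 11.869 sabins.
Additional absorption ΔA = 11.869 − 5.592 = 6.3 sabins.

6.3 sabins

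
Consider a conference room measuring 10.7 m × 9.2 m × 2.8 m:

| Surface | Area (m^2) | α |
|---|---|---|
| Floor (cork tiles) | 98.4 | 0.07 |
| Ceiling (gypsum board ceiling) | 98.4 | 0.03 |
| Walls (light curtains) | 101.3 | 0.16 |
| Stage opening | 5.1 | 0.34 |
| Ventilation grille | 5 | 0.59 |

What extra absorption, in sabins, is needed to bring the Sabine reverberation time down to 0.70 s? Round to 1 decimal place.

32.7 sabins

Summing Sᵢαᵢ: 6.888 + 2.952 + 16.208 + 1.734 + 2.950 → A₁ = 30.732 sabins.
For T = 0.70 s, need A₂ = 0.161·V/T = 0.161·275.632/0.70 = 63.395 sabins.
Shortfall: 63.395 − 30.732 = 32.7 sabins.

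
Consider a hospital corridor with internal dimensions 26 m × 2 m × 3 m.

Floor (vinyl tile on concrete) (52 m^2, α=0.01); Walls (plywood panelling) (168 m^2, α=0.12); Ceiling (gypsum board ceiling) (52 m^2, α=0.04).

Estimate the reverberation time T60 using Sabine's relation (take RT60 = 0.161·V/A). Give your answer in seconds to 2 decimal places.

Summing Sᵢαᵢ: 0.520 + 20.160 + 2.080 → A = 22.760 sabins.
Room volume: 156 m³.
RT60 = 0.161 · V / A = 0.161 × 156 / 22.760 = 1.10 s.

1.10 sec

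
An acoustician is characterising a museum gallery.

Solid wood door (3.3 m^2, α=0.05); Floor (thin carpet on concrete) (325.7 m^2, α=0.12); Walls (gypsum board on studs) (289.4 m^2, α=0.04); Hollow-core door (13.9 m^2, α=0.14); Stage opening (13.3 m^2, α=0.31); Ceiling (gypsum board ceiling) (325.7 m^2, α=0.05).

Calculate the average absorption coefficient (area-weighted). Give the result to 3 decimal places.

Total surface area S = 971.3 m^2.
A = 3.3·0.05 + 325.7·0.12 + 289.4·0.04 + 13.9·0.14 + 13.3·0.31 + 325.7·0.05 = 73.179 sabins.
ᾱ = A/S = 0.075.

0.075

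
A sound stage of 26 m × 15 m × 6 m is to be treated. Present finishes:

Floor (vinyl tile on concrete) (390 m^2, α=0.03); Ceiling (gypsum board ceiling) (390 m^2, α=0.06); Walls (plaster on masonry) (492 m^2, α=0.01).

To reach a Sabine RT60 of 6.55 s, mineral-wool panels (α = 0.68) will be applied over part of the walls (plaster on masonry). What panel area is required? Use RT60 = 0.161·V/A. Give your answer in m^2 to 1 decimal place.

26.1

Equivalent absorption area: A₁ = 390*0.03 + 390*0.06 + 492*0.01 = 40.020 m^2.
V = 2340 m³. Target absorption A₂ = 0.161 × 2340 / 6.55 = 57.518 sabins.
Absorption to add: 57.518 − 40.020 = 17.498 sabins.
Each m^2 of panel replacing the walls (plaster on masonry) adds (0.68 − 0.01) = 0.67 sabins.
Panel area = 17.498 / 0.67 = 26.1 m^2.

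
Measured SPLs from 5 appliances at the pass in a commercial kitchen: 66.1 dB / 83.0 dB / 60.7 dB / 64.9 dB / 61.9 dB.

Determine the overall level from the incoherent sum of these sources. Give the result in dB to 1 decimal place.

Converting to relative power and adding: 10^(66.1/10) + 10^(83.0/10) + 10^(60.7/10) + 10^(64.9/10) + 10^(61.9/10) = 2.094e+08.
L_total = 10·log₁₀(2.094e+08) = 83.2 dB.

83.2 dB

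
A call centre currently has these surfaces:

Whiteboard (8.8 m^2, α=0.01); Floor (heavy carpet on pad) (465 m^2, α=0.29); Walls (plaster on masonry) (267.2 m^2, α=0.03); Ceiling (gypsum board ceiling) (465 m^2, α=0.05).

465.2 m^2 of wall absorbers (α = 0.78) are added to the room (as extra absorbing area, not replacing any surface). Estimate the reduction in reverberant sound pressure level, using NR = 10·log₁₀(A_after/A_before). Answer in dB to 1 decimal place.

5.0 dB

A_before = Σ Sᵢαᵢ = 8.8*0.01 + 465*0.29 + 267.2*0.03 + 465*0.05 = 166.204 sabins.
Added absorption = 465.2 × 0.78 = 362.856 sabins.
A_after = 166.204 + 362.856 = 529.060 sabins.
Reduction = 10 log₁₀(A_after/A_before) = 10 log₁₀(3.1832) = 5.0 dB.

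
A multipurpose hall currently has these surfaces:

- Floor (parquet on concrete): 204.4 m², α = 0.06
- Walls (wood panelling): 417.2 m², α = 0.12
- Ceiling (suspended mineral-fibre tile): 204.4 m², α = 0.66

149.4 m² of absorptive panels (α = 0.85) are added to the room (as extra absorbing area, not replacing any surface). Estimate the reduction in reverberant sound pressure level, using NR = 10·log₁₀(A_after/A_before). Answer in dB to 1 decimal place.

2.2 dB

A_before = Σ Sᵢαᵢ = 204.4×0.06 + 417.2×0.12 + 204.4×0.66 = 197.232 sabins.
Added absorption = 149.4 × 0.85 = 126.990 sabins.
A_after = 197.232 + 126.990 = 324.222 sabins.
Reduction = 10 log₁₀(A_after/A_before) = 10 log₁₀(1.6439) = 2.2 dB.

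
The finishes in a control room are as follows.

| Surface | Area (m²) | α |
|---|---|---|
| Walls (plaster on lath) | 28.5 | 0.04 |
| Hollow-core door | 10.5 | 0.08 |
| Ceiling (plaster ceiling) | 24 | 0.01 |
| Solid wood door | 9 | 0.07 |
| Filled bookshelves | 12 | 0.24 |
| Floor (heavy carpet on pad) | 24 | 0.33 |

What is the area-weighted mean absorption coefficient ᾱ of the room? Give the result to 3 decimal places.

Total surface area S = 108.0 m².
Σ(Sᵢαᵢ) = 28.5×0.04 + 10.5×0.08 + 24×0.01 + 9×0.07 + 12×0.24 + 24×0.33 = 13.650.
ᾱ = 13.650 / 108.0 = 0.126.

0.126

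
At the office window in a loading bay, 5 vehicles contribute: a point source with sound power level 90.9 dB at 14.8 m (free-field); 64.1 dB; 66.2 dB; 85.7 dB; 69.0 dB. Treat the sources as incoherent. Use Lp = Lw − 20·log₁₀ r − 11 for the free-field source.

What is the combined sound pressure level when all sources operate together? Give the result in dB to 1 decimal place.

85.9 dB

Source at 14.8 m: Lp = 90.9 − 20·log₁₀(14.8) − 11 = 56.5 dB.
Sum in the linear (power) domain: Σ 10^(Lᵢ/10) = 10^(56.5/10) + 10^(64.1/10) + 10^(66.2/10) + 10^(85.7/10) + 10^(69.0/10) = 3.867e+08.
L_total = 10·log₁₀(3.867e+08) = 85.9 dB.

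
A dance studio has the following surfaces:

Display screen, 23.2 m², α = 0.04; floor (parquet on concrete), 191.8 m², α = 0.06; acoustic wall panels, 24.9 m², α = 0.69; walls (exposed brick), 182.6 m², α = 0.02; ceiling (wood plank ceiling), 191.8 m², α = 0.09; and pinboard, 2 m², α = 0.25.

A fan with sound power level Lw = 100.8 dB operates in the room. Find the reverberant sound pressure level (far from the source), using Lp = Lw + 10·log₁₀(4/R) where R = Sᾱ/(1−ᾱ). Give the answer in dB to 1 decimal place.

89.4 dB

A = 51.031 sabins; S = 616.3 m².
ᾱ = 0.0828, so room constant R = A/(1−ᾱ) = 55.638 m².
Lp = 100.8 + 10·log₁₀(4/55.638) = 100.8 + (-11.43) = 89.4 dB.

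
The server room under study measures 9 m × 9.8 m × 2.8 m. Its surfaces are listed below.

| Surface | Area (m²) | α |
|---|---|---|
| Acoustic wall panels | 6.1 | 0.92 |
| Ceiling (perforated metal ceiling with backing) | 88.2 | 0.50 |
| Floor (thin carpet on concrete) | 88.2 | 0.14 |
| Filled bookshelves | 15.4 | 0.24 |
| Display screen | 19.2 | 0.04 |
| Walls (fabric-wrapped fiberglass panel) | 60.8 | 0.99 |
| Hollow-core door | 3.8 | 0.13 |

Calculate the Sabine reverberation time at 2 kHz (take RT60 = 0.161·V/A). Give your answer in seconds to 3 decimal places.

A = Σ Sᵢαᵢ = 6.1×0.92 + 88.2×0.50 + 88.2×0.14 + 15.4×0.24 + 19.2×0.04 + 60.8×0.99 + 3.8×0.13 = 127.210 sabins.
Room volume: 246.96 m³.
T = 0.161 V/A = 0.161·246.96/127.210 = 0.313 s.

0.313 seconds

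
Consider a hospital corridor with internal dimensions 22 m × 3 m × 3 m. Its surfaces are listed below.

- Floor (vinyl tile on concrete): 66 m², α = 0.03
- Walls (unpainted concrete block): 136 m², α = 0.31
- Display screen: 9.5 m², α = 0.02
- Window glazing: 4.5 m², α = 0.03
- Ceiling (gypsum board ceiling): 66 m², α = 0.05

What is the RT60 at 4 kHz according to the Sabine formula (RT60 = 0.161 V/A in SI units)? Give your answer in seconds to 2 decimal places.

0.67 s

Equivalent absorption area: A = 66×0.03 + 136×0.31 + 9.5×0.02 + 4.5×0.03 + 66×0.05 = 47.765 m².
V = 22·3·3 = 198 m³.
Sabine: RT60 = 0.161 × 198 / 47.765 = 0.67 s.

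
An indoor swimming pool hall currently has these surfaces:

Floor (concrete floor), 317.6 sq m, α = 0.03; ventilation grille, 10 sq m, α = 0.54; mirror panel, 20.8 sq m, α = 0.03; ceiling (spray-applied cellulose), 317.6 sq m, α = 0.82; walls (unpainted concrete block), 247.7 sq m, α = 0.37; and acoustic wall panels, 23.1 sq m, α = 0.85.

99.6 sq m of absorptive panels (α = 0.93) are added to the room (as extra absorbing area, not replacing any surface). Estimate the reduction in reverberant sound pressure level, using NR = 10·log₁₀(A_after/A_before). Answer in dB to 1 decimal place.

0.9 dB

Equivalent absorption area: A_before = 317.6·0.03 + 10·0.54 + 20.8·0.03 + 317.6·0.82 + 247.7·0.37 + 23.1·0.85 = 387.268 sq m.
Treatment contributes 99.6·0.93 = 92.628 sabins.
A_after = 387.268 + 92.628 = 479.896 sabins.
Reduction = 10 log₁₀(A_after/A_before) = 10 log₁₀(1.2392) = 0.9 dB.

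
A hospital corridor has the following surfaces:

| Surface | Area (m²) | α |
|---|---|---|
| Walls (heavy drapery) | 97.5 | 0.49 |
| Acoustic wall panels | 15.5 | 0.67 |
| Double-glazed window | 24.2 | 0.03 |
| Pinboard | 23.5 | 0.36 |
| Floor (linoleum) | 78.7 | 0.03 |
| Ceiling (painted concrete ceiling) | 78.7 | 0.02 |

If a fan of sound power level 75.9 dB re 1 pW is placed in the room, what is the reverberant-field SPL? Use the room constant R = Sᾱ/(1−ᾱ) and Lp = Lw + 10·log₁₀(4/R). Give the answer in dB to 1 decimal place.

A = 71.281 sabins; S = 318.1 m².
ᾱ = 0.2241, so room constant R = A/(1−ᾱ) = 91.869 m².
Lp = 75.9 + 10·log₁₀(4/91.869) = 75.9 + (-13.61) = 62.3 dB.

62.3 dB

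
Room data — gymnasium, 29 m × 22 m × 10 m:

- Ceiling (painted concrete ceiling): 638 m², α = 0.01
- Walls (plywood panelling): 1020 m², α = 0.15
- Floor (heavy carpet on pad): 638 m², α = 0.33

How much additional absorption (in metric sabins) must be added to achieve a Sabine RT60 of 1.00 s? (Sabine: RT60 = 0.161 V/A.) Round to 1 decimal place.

657.3 sabins

Total absorption A₁ = 638*0.01 + 1020*0.15 + 638*0.33
  = 6.380 + 153.000 + 210.540 = 369.920 m² sabins.
For T = 1.00 s, need A₂ = 0.161·V/T = 0.161·6380/1.00 = 1027.180 sabins.
Shortfall: 1027.180 − 369.920 = 657.3 sabins.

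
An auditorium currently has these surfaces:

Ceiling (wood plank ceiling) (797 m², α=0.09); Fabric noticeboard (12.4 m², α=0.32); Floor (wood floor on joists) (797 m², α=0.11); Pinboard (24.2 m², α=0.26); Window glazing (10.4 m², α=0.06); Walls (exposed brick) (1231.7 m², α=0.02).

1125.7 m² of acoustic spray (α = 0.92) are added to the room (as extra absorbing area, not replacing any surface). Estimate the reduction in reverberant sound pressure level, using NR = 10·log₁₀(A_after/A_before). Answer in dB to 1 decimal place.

A_before = Σ Sᵢαᵢ = 797×0.09 + 12.4×0.32 + 797×0.11 + 24.2×0.26 + 10.4×0.06 + 1231.7×0.02 = 194.918 sabins.
Treatment contributes 1125.7·0.92 = 1035.644 sabins.
A_after = 194.918 + 1035.644 = 1230.562 sabins.
NR = 10·log₁₀(1230.562/194.918) = 8.0 dB.

8.0 dB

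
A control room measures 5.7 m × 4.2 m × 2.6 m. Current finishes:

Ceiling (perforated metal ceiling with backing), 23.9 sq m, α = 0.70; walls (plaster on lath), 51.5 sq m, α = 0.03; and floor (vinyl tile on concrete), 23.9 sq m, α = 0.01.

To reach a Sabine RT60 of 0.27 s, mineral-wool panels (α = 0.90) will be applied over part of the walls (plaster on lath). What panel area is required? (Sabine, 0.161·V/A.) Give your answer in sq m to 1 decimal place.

21.4

A₁ = Σ Sᵢαᵢ = 23.9·0.70 + 51.5·0.03 + 23.9·0.01 = 18.514 sabins.
Required A₂ = 0.161·62.244/0.27 = 37.116 sabins.
Absorption to add: 37.116 − 18.514 = 18.602 sabins.
Each sq m of panel replacing the walls (plaster on lath) adds (0.90 − 0.03) = 0.87 sabins.
Panel area = 18.602 / 0.87 = 21.4 sq m.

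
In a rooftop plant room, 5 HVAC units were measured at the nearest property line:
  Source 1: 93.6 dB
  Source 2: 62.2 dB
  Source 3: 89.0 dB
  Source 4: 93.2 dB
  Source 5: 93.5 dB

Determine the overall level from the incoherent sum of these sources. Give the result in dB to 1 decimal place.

Converting to relative power and adding: 10^(93.6/10) + 10^(62.2/10) + 10^(89.0/10) + 10^(93.2/10) + 10^(93.5/10) = 7.415e+09.
Back to dB: 10·log₁₀ Σ = 98.7 dB.

98.7 dB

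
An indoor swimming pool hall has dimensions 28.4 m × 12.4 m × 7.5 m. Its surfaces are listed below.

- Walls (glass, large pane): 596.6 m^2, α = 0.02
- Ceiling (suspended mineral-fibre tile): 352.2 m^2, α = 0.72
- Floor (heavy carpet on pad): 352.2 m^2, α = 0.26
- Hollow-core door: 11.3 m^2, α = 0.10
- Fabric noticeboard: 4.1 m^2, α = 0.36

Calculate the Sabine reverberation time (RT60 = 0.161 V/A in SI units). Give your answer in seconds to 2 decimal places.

Equivalent absorption area: A = 596.6×0.02 + 352.2×0.72 + 352.2×0.26 + 11.3×0.10 + 4.1×0.36 = 359.694 m^2.
V = 28.4·12.4·7.5 = 2641.2 m³.
T = 0.161 V/A = 0.161·2641.2/359.694 = 1.18 s.

1.18 s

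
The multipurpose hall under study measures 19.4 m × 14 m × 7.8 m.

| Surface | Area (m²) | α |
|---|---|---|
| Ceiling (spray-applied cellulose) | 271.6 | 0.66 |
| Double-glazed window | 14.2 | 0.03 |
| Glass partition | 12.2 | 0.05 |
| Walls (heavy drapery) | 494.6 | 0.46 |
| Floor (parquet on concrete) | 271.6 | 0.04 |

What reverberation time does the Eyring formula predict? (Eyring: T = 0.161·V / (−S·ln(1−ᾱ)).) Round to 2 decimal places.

Total surface area S = 271.6 + 14.2 + 12.2 + 494.6 + 271.6 = 1064.2 m².
Σ(Sᵢαᵢ) = 271.6·0.66 + 14.2·0.03 + 12.2·0.05 + 494.6·0.46 + 271.6·0.04 = 418.672.
Mean coefficient ᾱ = A/S = 0.3934.
Eyring denominator: −S ln(1−ᾱ) = 531.978.
V = 19.4 × 14 × 7.8 = 2118.48 m³.
RT60 = 0.161 × 2118.48 / 531.978 = 0.64 s.

0.64 seconds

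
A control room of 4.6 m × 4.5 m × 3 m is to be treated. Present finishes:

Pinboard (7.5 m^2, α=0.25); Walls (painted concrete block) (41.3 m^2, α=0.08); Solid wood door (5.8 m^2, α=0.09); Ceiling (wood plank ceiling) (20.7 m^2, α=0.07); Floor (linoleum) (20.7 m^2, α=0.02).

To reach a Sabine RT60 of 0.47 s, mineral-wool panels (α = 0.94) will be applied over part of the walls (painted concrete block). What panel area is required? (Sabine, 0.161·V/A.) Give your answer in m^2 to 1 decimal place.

A₁ = Σ Sᵢαᵢ = 7.5×0.25 + 41.3×0.08 + 5.8×0.09 + 20.7×0.07 + 20.7×0.02 = 7.564 sabins.
Required A₂ = 0.161·62.1/0.47 = 21.273 sabins.
Absorption to add: 21.273 − 7.564 = 13.709 sabins.
Net gain per m^2: Δα = 0.94 − 0.08 = 0.86.
Panel area = 13.709 / 0.86 = 15.9 m^2.

15.9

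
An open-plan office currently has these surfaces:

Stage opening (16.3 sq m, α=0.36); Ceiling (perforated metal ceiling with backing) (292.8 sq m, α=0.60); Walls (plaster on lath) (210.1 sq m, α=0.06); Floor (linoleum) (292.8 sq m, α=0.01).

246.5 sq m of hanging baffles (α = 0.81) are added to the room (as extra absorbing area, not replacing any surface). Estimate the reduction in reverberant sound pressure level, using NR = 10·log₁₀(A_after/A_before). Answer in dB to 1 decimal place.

Summing Sᵢαᵢ: 5.868 + 175.680 + 12.606 + 2.928 → A_before = 197.082 sabins.
Added absorption = 246.5 × 0.81 = 199.665 sabins.
New total A_after = 396.747 sabins.
NR = 10·log₁₀(396.747/197.082) = 3.0 dB.

3.0 dB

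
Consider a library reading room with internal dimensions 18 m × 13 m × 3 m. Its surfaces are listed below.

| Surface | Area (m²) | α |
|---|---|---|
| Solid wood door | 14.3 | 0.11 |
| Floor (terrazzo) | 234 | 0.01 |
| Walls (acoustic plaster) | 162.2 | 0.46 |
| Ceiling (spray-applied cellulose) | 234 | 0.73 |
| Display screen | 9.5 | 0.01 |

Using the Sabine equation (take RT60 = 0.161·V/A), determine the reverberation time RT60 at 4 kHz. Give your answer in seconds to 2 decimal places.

Equivalent absorption area: A = 14.3*0.11 + 234*0.01 + 162.2*0.46 + 234*0.73 + 9.5*0.01 = 249.440 m².
V = 18·13·3 = 702 m³.
RT60 = 0.161 · V / A = 0.161 × 702 / 249.440 = 0.45 s.

0.45 s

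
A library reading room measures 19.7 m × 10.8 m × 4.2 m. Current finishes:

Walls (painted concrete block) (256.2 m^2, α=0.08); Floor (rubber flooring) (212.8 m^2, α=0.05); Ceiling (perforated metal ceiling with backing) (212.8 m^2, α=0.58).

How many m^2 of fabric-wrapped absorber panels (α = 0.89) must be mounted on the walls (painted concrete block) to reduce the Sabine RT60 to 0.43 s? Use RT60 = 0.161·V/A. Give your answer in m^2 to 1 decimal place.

222.2

Summing Sᵢαᵢ: 20.496 + 10.640 + 123.424 → A₁ = 154.560 sabins.
Required A₂ = 0.161·893.592/0.43 = 334.577 sabins.
ΔA needed = 334.577 − 154.560 = 180.017 sabins.
Net gain per m^2: Δα = 0.89 − 0.08 = 0.81.
Area = ΔA/Δα = 180.017/0.81 = 222.2 m^2.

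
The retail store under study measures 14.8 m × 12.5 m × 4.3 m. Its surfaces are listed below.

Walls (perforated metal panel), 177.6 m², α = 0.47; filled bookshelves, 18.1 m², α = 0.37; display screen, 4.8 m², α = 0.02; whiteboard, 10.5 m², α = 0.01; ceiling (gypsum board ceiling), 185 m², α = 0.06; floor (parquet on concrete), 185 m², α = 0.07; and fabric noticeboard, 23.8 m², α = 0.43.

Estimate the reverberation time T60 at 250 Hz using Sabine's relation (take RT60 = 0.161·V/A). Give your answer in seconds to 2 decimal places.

Equivalent absorption area: A = 177.6×0.47 + 18.1×0.37 + 4.8×0.02 + 10.5×0.01 + 185×0.06 + 185×0.07 + 23.8×0.43 = 124.654 m².
Room volume: 795.5 m³.
Sabine: RT60 = 0.161 × 795.5 / 124.654 = 1.03 s.

1.03 s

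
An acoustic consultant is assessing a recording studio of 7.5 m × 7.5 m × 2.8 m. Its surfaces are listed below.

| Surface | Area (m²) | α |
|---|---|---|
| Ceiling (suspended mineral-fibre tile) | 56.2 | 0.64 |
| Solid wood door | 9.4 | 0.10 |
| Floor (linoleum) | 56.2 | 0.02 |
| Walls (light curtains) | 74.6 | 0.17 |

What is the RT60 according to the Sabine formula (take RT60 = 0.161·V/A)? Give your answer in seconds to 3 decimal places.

0.500 seconds

Summing Sᵢαᵢ: 35.968 + 0.940 + 1.124 + 12.682 → A = 50.714 sabins.
V = 7.5·7.5·2.8 = 157.5 m³.
Sabine: RT60 = 0.161 × 157.5 / 50.714 = 0.500 s.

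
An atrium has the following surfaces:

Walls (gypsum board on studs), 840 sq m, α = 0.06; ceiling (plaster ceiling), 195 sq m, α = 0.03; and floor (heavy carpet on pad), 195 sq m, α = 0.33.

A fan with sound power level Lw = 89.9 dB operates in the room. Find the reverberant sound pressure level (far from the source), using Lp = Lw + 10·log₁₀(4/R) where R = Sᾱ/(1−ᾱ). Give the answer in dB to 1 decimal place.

Σ(Sᵢαᵢ) = 840×0.06 + 195×0.03 + 195×0.33 = 120.600; total area S = 1230.0 sq m.
ᾱ = 0.0980, so room constant R = A/(1−ᾱ) = 133.703 sq m.
Lp = 89.9 + 10·log₁₀(4/133.703) = 89.9 + (-15.24) = 74.7 dB.

74.7 dB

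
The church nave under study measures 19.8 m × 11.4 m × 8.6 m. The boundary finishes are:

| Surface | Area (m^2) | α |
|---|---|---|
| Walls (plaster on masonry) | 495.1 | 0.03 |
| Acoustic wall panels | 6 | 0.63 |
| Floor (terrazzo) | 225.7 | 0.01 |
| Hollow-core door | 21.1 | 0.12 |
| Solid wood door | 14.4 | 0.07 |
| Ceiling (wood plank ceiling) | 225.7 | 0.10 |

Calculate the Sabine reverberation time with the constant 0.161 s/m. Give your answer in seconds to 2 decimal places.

A = Σ Sᵢαᵢ = 495.1×0.03 + 6×0.63 + 225.7×0.01 + 21.1×0.12 + 14.4×0.07 + 225.7×0.10 = 47.000 sabins.
V = 19.8·11.4·8.6 = 1941.192 m³.
T = 0.161 V/A = 0.161·1941.192/47.000 = 6.65 s.

6.65 seconds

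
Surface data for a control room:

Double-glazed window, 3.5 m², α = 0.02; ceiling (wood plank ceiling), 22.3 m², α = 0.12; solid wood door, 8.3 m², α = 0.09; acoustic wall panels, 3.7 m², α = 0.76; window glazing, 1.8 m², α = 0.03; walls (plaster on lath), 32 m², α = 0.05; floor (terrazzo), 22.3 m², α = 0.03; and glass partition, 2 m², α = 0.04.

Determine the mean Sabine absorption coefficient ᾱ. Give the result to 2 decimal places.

Total surface area S = 95.9 m².
A = 3.5*0.02 + 22.3*0.12 + 8.3*0.09 + 3.7*0.76 + 1.8*0.03 + 32*0.05 + 22.3*0.03 + 2*0.04 = 8.708 sabins.
ᾱ = A/S = 0.09.

0.09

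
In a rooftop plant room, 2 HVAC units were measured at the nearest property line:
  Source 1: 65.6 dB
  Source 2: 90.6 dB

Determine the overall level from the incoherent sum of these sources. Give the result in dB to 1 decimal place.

Σ 10^(Lᵢ/10) = 1.152e+09.
Combined level = 10 log₁₀(1.152e+09) = 90.6 dB.

90.6 dB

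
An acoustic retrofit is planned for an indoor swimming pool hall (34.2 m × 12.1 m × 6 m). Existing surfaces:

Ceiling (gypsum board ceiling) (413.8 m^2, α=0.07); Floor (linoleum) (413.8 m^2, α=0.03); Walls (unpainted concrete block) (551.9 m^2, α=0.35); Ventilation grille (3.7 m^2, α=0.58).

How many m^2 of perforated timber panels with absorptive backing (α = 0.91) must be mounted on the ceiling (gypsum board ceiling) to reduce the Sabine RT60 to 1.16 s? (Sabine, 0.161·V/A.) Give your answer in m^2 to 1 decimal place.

Equivalent absorption area: A₁ = 413.8·0.07 + 413.8·0.03 + 551.9·0.35 + 3.7·0.58 = 236.691 m^2.
Required A₂ = 0.161·2482.92/1.16 = 344.612 sabins.
ΔA needed = 344.612 − 236.691 = 107.921 sabins.
Each m^2 of panel replacing the ceiling (gypsum board ceiling) adds (0.91 − 0.07) = 0.84 sabins.
Panel area = 107.921 / 0.84 = 128.5 m^2.

128.5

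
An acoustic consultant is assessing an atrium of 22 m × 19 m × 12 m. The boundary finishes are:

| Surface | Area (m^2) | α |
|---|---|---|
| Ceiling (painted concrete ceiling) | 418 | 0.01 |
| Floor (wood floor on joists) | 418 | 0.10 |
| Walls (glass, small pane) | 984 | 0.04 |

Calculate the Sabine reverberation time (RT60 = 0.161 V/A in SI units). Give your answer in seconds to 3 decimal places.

Equivalent absorption area: A = 418*0.01 + 418*0.10 + 984*0.04 = 85.340 m^2.
Room volume: 5016 m³.
RT60 = 0.161 · V / A = 0.161 × 5016 / 85.340 = 9.463 s.

9.463 s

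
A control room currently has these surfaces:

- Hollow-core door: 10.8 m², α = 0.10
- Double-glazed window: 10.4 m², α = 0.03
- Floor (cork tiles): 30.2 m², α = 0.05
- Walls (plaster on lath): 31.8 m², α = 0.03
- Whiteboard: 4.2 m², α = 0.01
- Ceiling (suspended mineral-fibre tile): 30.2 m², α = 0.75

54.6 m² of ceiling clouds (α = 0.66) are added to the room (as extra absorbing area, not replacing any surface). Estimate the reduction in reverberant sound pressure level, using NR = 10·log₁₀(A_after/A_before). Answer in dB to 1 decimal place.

Summing Sᵢαᵢ: 1.080 + 0.312 + 1.510 + 0.954 + 0.042 + 22.650 → A_before = 26.548 sabins.
Added absorption = 54.6 × 0.66 = 36.036 sabins.
A_after = 26.548 + 36.036 = 62.584 sabins.
Reduction = 10 log₁₀(A_after/A_before) = 10 log₁₀(2.3574) = 3.7 dB.

3.7 dB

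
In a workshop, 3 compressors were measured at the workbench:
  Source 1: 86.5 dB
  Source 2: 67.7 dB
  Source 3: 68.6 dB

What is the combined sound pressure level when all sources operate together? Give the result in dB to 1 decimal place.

86.6 dB

Σ 10^(Lᵢ/10) = 4.598e+08.
Back to dB: 10·log₁₀ Σ = 86.6 dB.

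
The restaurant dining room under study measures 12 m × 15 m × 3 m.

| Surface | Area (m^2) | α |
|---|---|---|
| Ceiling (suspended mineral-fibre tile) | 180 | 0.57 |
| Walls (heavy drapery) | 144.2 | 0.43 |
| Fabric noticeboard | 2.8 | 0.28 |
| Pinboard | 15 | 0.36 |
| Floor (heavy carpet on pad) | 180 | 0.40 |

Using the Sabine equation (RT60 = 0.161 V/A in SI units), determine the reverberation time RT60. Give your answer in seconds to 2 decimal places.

Total absorption A = 180*0.57 + 144.2*0.43 + 2.8*0.28 + 15*0.36 + 180*0.40
  = 102.600 + 62.006 + 0.784 + 5.400 + 72.000 = 242.790 m^2 sabins.
V = 12·15·3 = 540 m³.
Sabine: RT60 = 0.161 × 540 / 242.790 = 0.36 s.

0.36 sec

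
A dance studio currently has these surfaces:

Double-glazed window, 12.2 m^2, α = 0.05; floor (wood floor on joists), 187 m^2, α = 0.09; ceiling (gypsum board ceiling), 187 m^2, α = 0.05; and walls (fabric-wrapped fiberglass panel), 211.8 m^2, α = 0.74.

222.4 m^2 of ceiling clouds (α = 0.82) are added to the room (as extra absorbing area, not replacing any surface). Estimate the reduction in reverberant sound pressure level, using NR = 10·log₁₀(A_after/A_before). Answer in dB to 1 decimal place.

3.0 dB

A_before = Σ Sᵢαᵢ = 12.2×0.05 + 187×0.09 + 187×0.05 + 211.8×0.74 = 183.522 sabins.
Treatment contributes 222.4·0.82 = 182.368 sabins.
A_after = 183.522 + 182.368 = 365.890 sabins.
NR = 10·log₁₀(365.890/183.522) = 3.0 dB.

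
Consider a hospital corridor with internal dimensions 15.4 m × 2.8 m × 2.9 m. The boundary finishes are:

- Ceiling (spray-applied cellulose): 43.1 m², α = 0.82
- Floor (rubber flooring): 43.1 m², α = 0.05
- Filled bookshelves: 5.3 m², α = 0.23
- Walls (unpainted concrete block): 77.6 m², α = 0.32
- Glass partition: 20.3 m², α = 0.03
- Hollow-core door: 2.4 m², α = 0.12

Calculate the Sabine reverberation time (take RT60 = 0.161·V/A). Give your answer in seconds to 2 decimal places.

Equivalent absorption area: A = 43.1·0.82 + 43.1·0.05 + 5.3·0.23 + 77.6·0.32 + 20.3·0.03 + 2.4·0.12 = 64.445 m².
Volume V = 15.4 × 2.8 × 2.9 = 125.048 m³.
RT60 = 0.161 · V / A = 0.161 × 125.048 / 64.445 = 0.31 s.

0.31 seconds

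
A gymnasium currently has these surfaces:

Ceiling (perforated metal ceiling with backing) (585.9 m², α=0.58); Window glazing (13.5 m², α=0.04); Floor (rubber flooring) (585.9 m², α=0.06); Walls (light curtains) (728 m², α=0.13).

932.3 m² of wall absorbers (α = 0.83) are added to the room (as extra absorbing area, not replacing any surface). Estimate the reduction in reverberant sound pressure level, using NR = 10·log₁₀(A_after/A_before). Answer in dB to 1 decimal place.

4.2 dB

Total absorption A_before = 585.9*0.58 + 13.5*0.04 + 585.9*0.06 + 728*0.13
  = 339.822 + 0.540 + 35.154 + 94.640 = 470.156 m² sabins.
Treatment contributes 932.3·0.83 = 773.809 sabins.
A_after = 470.156 + 773.809 = 1243.965 sabins.
NR = 10·log₁₀(1243.965/470.156) = 4.2 dB.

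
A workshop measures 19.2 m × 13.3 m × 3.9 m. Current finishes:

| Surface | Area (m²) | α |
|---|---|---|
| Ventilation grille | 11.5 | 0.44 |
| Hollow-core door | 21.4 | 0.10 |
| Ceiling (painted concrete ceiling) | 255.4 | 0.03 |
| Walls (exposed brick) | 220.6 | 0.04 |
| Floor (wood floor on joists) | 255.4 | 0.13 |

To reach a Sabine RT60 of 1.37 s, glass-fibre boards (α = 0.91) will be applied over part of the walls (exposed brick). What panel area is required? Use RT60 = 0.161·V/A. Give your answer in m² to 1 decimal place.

69.1

Summing Sᵢαᵢ: 5.060 + 2.140 + 7.662 + 8.824 + 33.202 → A₁ = 56.888 sabins.
Required A₂ = 0.161·995.904/1.37 = 117.037 sabins.
Absorption to add: 117.037 − 56.888 = 60.149 sabins.
Net gain per m²: Δα = 0.91 − 0.04 = 0.87.
Area = ΔA/Δα = 60.149/0.87 = 69.1 m².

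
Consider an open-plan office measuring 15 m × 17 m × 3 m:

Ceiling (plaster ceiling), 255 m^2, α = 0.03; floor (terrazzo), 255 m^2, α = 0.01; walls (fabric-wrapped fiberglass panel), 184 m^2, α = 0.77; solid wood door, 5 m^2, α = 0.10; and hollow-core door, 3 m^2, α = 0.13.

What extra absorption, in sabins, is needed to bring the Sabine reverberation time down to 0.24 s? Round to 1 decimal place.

360.4 sabins

Summing Sᵢαᵢ: 7.650 + 2.550 + 141.680 + 0.500 + 0.390 → A₁ = 152.770 sabins.
For T = 0.24 s, need A₂ = 0.161·V/T = 0.161·765/0.24 = 513.188 sabins.
ΔA = A₂ − A₁ = 513.188 − 152.770 = 360.4 sabins.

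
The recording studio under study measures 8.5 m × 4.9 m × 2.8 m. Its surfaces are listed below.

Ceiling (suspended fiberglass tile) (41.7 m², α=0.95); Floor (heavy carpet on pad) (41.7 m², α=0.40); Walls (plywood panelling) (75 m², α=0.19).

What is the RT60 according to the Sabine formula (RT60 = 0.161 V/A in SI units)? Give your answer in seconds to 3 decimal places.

0.266 seconds

Total absorption A = 41.7×0.95 + 41.7×0.40 + 75×0.19
  = 39.615 + 16.680 + 14.250 = 70.545 m² sabins.
V = 8.5·4.9·2.8 = 116.62 m³.
Sabine: RT60 = 0.161 × 116.62 / 70.545 = 0.266 s.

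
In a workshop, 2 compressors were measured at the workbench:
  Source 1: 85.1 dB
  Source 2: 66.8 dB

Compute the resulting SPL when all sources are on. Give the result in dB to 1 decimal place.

85.2 dB

Sum in the linear (power) domain: Σ 10^(Lᵢ/10) = 10^(85.1/10) + 10^(66.8/10) = 3.284e+08.
Back to dB: 10·log₁₀ Σ = 85.2 dB.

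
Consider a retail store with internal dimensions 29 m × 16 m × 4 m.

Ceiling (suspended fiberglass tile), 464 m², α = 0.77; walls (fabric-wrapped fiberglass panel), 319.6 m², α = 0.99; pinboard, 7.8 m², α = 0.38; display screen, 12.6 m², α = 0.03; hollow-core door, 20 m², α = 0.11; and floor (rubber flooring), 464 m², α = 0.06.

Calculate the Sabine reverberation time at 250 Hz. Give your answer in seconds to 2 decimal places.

0.42 sec

A = Σ Sᵢαᵢ = 464×0.77 + 319.6×0.99 + 7.8×0.38 + 12.6×0.03 + 20×0.11 + 464×0.06 = 707.066 sabins.
Room volume: 1856 m³.
T = 0.161 V/A = 0.161·1856/707.066 = 0.42 s.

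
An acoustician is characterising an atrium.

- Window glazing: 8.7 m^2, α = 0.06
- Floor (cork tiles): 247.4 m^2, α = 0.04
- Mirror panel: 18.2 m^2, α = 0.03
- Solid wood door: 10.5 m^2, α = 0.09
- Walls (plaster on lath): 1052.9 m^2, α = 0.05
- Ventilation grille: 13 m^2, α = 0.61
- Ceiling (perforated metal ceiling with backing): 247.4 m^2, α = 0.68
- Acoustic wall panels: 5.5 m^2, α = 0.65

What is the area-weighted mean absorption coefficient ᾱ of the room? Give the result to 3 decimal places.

0.152

S = Σ Sᵢ = 8.7 + 247.4 + 18.2 + 10.5 + 1052.9 + 13 + 247.4 + 5.5 = 1603.6 m^2.
Σ(Sᵢαᵢ) = 8.7*0.06 + 247.4*0.04 + 18.2*0.03 + 10.5*0.09 + 1052.9*0.05 + 13*0.61 + 247.4*0.68 + 5.5*0.65 = 244.291.
ᾱ = A/S = 0.152.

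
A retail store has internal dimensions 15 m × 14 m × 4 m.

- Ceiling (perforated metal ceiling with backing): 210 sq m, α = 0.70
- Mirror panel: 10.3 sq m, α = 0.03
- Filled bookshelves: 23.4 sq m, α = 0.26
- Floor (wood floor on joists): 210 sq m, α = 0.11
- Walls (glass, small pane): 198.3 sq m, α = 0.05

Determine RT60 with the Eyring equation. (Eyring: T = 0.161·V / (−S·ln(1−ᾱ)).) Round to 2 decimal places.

Total surface area S = 210 + 10.3 + 23.4 + 210 + 198.3 = 652.0 sq m.
Absorption A = 210×0.70 + 10.3×0.03 + 23.4×0.26 + 210×0.11 + 198.3×0.05 = 186.408 sabins.
ᾱ = 186.408 / 652.0 = 0.2859.
−S·ln(1−ᾱ) = −652.0 × ln(1 − 0.2859) = 219.549.
V = 15 × 14 × 4 = 840 m³.
RT60 = 0.161 × 840 / 219.549 = 0.62 s.

0.62 seconds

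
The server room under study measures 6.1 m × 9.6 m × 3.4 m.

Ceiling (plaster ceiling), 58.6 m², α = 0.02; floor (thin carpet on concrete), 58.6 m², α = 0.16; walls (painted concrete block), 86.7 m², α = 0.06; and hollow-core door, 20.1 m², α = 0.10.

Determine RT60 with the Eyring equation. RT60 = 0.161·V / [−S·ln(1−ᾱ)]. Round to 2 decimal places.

1.73 s

S = Σ Sᵢ = 224.0 m².
Absorption A = 58.6×0.02 + 58.6×0.16 + 86.7×0.06 + 20.1×0.10 = 17.760 sabins.
ᾱ = 17.760 / 224.0 = 0.0793.
−S·ln(1−ᾱ) = −224.0 × ln(1 − 0.0793) = 18.507.
V = 6.1 × 9.6 × 3.4 = 199.104 m³.
T = 0.161·V/[−S·ln(1−ᾱ)] = 0.161·199.104/18.507 = 1.73 s.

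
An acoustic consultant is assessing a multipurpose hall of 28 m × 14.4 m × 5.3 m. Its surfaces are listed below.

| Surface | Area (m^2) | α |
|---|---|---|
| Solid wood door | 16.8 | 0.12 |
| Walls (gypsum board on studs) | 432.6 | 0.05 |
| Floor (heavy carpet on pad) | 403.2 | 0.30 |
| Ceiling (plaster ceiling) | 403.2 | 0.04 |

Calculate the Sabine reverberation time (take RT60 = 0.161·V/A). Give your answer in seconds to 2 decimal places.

A = Σ Sᵢαᵢ = 16.8·0.12 + 432.6·0.05 + 403.2·0.30 + 403.2·0.04 = 160.734 sabins.
Volume V = 28 × 14.4 × 5.3 = 2136.96 m³.
T = 0.161 V/A = 0.161·2136.96/160.734 = 2.14 s.

2.14 sec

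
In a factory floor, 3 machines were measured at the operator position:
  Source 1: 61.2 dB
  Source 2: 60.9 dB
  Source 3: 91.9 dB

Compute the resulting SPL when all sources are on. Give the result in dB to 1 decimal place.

Σ 10^(Lᵢ/10) = 1.551e+09.
Back to dB: 10·log₁₀ Σ = 91.9 dB.

91.9 dB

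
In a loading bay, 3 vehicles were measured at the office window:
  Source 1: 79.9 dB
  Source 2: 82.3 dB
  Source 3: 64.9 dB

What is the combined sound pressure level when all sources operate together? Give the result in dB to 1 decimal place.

84.3 dB

Σ 10^(Lᵢ/10) = 2.706e+08.
L_total = 10·log₁₀(2.706e+08) = 84.3 dB.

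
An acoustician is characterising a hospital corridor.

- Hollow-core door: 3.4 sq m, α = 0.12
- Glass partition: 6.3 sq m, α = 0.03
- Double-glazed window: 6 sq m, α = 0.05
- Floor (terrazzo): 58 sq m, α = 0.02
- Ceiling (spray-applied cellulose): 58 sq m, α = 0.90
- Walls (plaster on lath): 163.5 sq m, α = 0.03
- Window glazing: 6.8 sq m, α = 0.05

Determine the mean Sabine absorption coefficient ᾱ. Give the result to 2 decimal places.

S = Σ Sᵢ = 3.4 + 6.3 + 6 + 58 + 58 + 163.5 + 6.8 = 302.0 sq m.
Σ(Sᵢαᵢ) = 3.4·0.12 + 6.3·0.03 + 6·0.05 + 58·0.02 + 58·0.90 + 163.5·0.03 + 6.8·0.05 = 59.502.
ᾱ = 59.502 / 302.0 = 0.20.

0.20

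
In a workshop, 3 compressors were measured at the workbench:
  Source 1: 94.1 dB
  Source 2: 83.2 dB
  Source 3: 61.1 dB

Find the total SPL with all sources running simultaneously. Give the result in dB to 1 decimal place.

Sum in the linear (power) domain: Σ 10^(Lᵢ/10) = 10^(94.1/10) + 10^(83.2/10) + 10^(61.1/10) = 2.781e+09.
Back to dB: 10·log₁₀ Σ = 94.4 dB.

94.4 dB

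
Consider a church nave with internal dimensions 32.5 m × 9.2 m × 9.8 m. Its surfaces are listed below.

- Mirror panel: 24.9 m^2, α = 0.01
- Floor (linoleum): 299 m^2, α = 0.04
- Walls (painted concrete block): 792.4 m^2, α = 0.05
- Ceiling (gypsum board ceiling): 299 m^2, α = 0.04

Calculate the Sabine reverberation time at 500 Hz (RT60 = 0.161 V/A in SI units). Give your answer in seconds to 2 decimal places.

7.40 s

Total absorption A = 24.9·0.01 + 299·0.04 + 792.4·0.05 + 299·0.04
  = 0.249 + 11.960 + 39.620 + 11.960 = 63.789 m^2 sabins.
Volume V = 32.5 × 9.2 × 9.8 = 2930.2 m³.
T = 0.161 V/A = 0.161·2930.2/63.789 = 7.40 s.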